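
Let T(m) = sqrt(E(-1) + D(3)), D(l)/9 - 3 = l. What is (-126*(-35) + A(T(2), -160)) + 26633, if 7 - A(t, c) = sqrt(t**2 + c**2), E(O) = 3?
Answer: 31050 - sqrt(25657) ≈ 30890.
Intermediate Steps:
D(l) = 27 + 9*l
T(m) = sqrt(57) (T(m) = sqrt(3 + (27 + 9*3)) = sqrt(3 + (27 + 27)) = sqrt(3 + 54) = sqrt(57))
A(t, c) = 7 - sqrt(c**2 + t**2) (A(t, c) = 7 - sqrt(t**2 + c**2) = 7 - sqrt(c**2 + t**2))
(-126*(-35) + A(T(2), -160)) + 26633 = (-126*(-35) + (7 - sqrt((-160)**2 + (sqrt(57))**2))) + 26633 = (4410 + (7 - sqrt(25600 + 57))) + 26633 = (4410 + (7 - sqrt(25657))) + 26633 = (4417 - sqrt(25657)) + 26633 = 31050 - sqrt(25657)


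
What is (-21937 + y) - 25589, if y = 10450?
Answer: -37076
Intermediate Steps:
(-21937 + y) - 25589 = (-21937 + 10450) - 25589 = -11487 - 25589 = -37076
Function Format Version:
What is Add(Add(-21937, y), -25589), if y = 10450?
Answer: -37076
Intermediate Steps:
Add(Add(-21937, y), -25589) = Add(Add(-21937, 10450), -25589) = Add(-11487, -25589) = -37076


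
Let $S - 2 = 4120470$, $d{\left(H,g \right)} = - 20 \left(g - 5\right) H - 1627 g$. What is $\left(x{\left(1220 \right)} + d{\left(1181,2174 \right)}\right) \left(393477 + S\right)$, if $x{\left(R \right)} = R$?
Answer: $-247218415061442$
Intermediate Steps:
$d{\left(H,g \right)} = - 1627 g + H \left(100 - 20 g\right)$ ($d{\left(H,g \right)} = - 20 \left(-5 + g\right) H - 1627 g = \left(100 - 20 g\right) H - 1627 g = H \left(100 - 20 g\right) - 1627 g = - 1627 g + H \left(100 - 20 g\right)$)
$S = 4120472$ ($S = 2 + 4120470 = 4120472$)
$\left(x{\left(1220 \right)} + d{\left(1181,2174 \right)}\right) \left(393477 + S\right) = \left(1220 - \left(3418998 + 51349880\right)\right) \left(393477 + 4120472\right) = \left(1220 - 54768878\right) 4513949 = \left(-54767658\right) 4513949 = -247218415061442$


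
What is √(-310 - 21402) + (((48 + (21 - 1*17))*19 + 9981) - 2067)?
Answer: 8902 + 4*I*√1357 ≈ 8902.0 + 147.35*I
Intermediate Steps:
√(-310 - 21402) + (((48 + (21 - 1*17))*19 + 9981) - 2067) = √(-21712) + (((48 + (21 - 17))*19 + 9981) - 2067) = 4*I*√1357 + (((48 + 4)*19 + 9981) - 2067) = 4*I*√1357 + ((52*19 + 9981) - 2067) = 4*I*√1357 + ((988 + 9981) - 2067) = 4*I*√1357 + (10969 - 2067) = 4*I*√1357 + 8902 = 8902 + 4*I*√1357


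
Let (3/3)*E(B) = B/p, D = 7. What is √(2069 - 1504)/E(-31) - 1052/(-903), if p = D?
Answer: 1052/903 - 7*√565/31 ≈ -4.2024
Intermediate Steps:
p = 7
E(B) = B/7
√(2069 - 1504)/E(-31) - 1052/(-903) = √(2069 - 1504)/(((⅐)*(-31))) - 1052/(-903) = √565/(-31/7) - 1052*(-1/903) = √565*(-7/31) + 1052/903 = -7*√565/31 + 1052/903 = 1052/903 - 7*√565/31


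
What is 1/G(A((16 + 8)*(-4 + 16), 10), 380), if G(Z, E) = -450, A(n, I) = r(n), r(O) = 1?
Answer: -1/450 ≈ -0.0022222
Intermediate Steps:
A(n, I) = 1
1/G(A((16 + 8)*(-4 + 16), 10), 380) = 1/(-450) = -1/450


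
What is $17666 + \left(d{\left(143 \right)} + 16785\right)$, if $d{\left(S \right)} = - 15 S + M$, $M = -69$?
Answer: $32237$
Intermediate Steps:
$d{\left(S \right)} = -69 - 15 S$ ($d{\left(S \right)} = - 15 S - 69 = -69 - 15 S$)
$17666 + \left(d{\left(143 \right)} + 16785\right) = 17666 + \left(\left(-69 - 2145\right) + 16785\right) = 17666 + \left(-2214 + 16785\right) = 17666 + 14571 = 32237$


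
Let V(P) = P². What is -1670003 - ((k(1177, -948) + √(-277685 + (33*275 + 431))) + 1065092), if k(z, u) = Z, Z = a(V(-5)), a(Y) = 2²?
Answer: -2735099 - I*√268179 ≈ -2.7351e+6 - 517.86*I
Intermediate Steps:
a(Y) = 4
Z = 4
k(z, u) = 4
-1670003 - ((k(1177, -948) + √(-277685 + (33*275 + 431))) + 1065092) = -1670003 - ((4 + √(-277685 + (33*275 + 431))) + 1065092) = -1670003 - ((4 + √(-277685 + (9075 + 431))) + 1065092) = -1670003 - ((4 + √(-277685 + 9506)) + 1065092) = -1670003 - ((4 + √(-268179)) + 1065092) = -1670003 - ((4 + I*√268179) + 1065092) = -1670003 - (1065096 + I*√268179) = -1670003 + (-1065096 - I*√268179) = -2735099 - I*√268179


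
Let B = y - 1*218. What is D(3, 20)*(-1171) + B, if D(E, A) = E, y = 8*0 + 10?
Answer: -3721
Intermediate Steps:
y = 10 (y = 0 + 10 = 10)
B = -208 (B = 10 - 1*218 = 10 - 218 = -208)
D(3, 20)*(-1171) + B = 3*(-1171) - 208 = -3513 - 208 = -3721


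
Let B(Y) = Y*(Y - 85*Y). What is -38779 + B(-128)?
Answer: -1415035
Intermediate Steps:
B(Y) = -84*Y**2 (B(Y) = Y*(-84*Y) = -84*Y**2)
-38779 + B(-128) = -38779 - 84*(-128)**2 = -38779 - 84*16384 = -38779 - 1376256 = -1415035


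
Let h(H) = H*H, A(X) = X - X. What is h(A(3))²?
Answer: 0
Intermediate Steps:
A(X) = 0
h(H) = H²
h(A(3))² = (0²)² = 0² = 0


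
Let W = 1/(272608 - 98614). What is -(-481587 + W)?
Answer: 83793248477/173994 ≈ 4.8159e+5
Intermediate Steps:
W = 1/173994 ≈ 5.7473e-6
-(-481587 + W) = -(-481587 + 1/173994) = -1*(-83793248477/173994) = 83793248477/173994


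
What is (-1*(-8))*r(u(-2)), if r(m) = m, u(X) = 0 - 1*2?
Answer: -16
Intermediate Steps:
u(X) = -2 (u(X) = 0 - 2 = -2)
(-1*(-8))*r(u(-2)) = -1*(-8)*(-2) = 8*(-2) = -16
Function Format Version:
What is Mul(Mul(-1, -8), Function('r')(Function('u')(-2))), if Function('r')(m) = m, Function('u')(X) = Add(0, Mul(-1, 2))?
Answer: -16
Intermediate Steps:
Function('u')(X) = -2 (Function('u')(X) = Add(0, -2) = -2)
Mul(Mul(-1, -8), Function('r')(Function('u')(-2))) = Mul(Mul(-1, -8), -2) = Mul(8, -2) = -16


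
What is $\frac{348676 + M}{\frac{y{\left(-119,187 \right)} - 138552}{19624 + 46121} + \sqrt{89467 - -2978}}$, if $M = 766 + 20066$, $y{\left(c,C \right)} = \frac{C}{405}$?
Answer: $\frac{138021893843383521225}{16384684260902116499} + \frac{65493674945310560625 \sqrt{92445}}{16384684260902116499} \approx 1223.8$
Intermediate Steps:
$y{\left(c,C \right)} = \frac{C}{405}$ ($y{\left(c,C \right)} = C \frac{1}{405} = \frac{C}{405}$)
$M = 20832$
$\frac{348676 + M}{\frac{y{\left(-119,187 \right)} - 138552}{19624 + 46121} + \sqrt{89467 - -2978}} = \frac{348676 + 20832}{\frac{\frac{1}{405} \cdot 187 - 138552}{19624 + 46121} + \sqrt{89467 - -2978}} = \frac{369508}{\frac{\frac{187}{405} - 138552}{65745} + \sqrt{89467 + 2978}} = \frac{369508}{\left(- \frac{56113373}{405}\right) \frac{1}{65745} + \sqrt{92445}} = \frac{369508}{- \frac{56113373}{26626725} + \sqrt{92445}}$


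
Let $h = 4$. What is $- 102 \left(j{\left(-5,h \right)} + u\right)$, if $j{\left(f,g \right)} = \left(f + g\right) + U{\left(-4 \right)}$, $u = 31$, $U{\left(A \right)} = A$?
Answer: $-2652$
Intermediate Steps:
$j{\left(f,g \right)} = -4 + f + g$ ($j{\left(f,g \right)} = \left(f + g\right) - 4 = -4 + f + g$)
$- 102 \left(j{\left(-5,h \right)} + u\right) = - 102 \left(\left(-4 - 5 + 4\right) + 31\right) = - 102 \left(-5 + 31\right) = \left(-102\right) 26 = -2652$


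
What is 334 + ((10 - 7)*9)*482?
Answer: 13348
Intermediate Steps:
334 + ((10 - 7)*9)*482 = 334 + (3*9)*482 = 334 + 27*482 = 334 + 13014 = 13348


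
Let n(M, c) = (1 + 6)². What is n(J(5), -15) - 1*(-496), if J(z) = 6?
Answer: 545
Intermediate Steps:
n(M, c) = 49 (n(M, c) = 7² = 49)
n(J(5), -15) - 1*(-496) = 49 - 1*(-496) = 49 + 496 = 545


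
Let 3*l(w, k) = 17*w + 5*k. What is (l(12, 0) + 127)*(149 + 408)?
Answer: 108615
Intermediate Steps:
l(w, k) = 5*k/3 + 17*w/3 (l(w, k) = (17*w + 5*k)/3 = (5*k + 17*w)/3 = 5*k/3 + 17*w/3)
(l(12, 0) + 127)*(149 + 408) = (((5/3)*0 + (17/3)*12) + 127)*(149 + 408) = ((0 + 68) + 127)*557 = (68 + 127)*557 = 195*557 = 108615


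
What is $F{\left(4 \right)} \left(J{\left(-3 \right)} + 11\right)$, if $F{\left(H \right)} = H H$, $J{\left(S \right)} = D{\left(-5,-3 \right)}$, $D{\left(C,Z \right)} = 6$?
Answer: $272$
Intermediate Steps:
$J{\left(S \right)} = 6$
$F{\left(H \right)} = H^{2}$
$F{\left(4 \right)} \left(J{\left(-3 \right)} + 11\right) = 4^{2} \left(6 + 11\right) = 16 \cdot 17 = 272$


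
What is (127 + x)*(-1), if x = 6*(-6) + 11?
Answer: -102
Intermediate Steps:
x = -25 (x = -36 + 11 = -25)
(127 + x)*(-1) = (127 - 25)*(-1) = 102*(-1) = -102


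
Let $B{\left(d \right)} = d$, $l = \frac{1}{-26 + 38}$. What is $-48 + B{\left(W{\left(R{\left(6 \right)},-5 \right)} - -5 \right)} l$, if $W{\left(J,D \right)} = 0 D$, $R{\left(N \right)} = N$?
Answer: $- \frac{571}{12} \approx -47.583$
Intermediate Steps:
$W{\left(J,D \right)} = 0$
$l = \frac{1}{12} \approx 0.083333$
$-48 + B{\left(W{\left(R{\left(6 \right)},-5 \right)} - -5 \right)} l = -48 + \left(0 - -5\right) \frac{1}{12} = -48 + \left(0 + 5\right) \frac{1}{12} = -48 + 5 \cdot \frac{1}{12} = -48 + \frac{5}{12} = - \frac{571}{12}$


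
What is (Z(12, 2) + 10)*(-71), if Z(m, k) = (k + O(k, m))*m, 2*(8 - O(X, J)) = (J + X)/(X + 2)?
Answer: -7739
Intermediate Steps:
O(X, J) = 8 - (J + X)/(2*(2 + X)) (O(X, J) = 8 - (J + X)/(2*(X + 2)) = 8 - (J + X)/(2*(2 + X)))
Z(m, k) = m*(k + (32 - m + 15*k)/(2*(2 + k))) (Z(m, k) = (k + (32 - m + 15*k)/(2*(2 + k)))*m = m*(k + (32 - m + 15*k)/(2*(2 + k))))
(Z(12, 2) + 10)*(-71) = ((½)*12*(32 - 1*12 + 2*2² + 19*2)/(2 + 2) + 10)*(-71) = ((½)*12*(32 - 12 + 2*4 + 38)/4 + 10)*(-71) = ((½)*12*(¼)*(32 - 12 + 8 + 38) + 10)*(-71) = ((½)*12*(¼)*66 + 10)*(-71) = (99 + 10)*(-71) = 109*(-71) = -7739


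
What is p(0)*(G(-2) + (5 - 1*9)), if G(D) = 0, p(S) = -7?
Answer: 28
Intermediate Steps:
p(0)*(G(-2) + (5 - 1*9)) = -7*(0 + (5 - 1*9)) = -7*(0 + (5 - 9)) = -7*(0 - 4) = -7*(-4) = 28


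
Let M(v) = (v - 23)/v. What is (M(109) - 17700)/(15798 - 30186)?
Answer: 964607/784146 ≈ 1.2301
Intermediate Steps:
M(v) = (-23 + v)/v
(M(109) - 17700)/(15798 - 30186) = ((-23 + 109)/109 - 17700)/(15798 - 30186) = ((1/109)*86 - 17700)/(-14388) = (86/109 - 17700)*(-1/14388) = -1929214/109*(-1/14388) = 964607/784146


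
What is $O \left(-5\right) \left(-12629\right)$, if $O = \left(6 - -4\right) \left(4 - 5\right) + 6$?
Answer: $-252580$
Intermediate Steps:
$O = -4$ ($O = \left(6 + 4\right) \left(4 - 5\right) + 6 = 10 \left(-1\right) + 6 = -10 + 6 = -4$)
$O \left(-5\right) \left(-12629\right) = \left(-4\right) \left(-5\right) \left(-12629\right) = 20 \left(-12629\right) = -252580$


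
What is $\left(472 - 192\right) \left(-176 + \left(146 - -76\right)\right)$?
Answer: $12880$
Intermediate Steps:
$\left(472 - 192\right) \left(-176 + \left(146 - -76\right)\right) = 280 \left(-176 + \left(146 + 76\right)\right) = 280 \left(-176 + 222\right) = 280 \cdot 46 = 12880$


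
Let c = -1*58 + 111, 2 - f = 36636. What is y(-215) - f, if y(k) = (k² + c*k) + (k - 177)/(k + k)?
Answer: 15364956/215 ≈ 71465.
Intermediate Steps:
f = -36634 (f = 2 - 1*36636 = 2 - 36636 = -36634)
c = 53 (c = -58 + 111 = 53)
y(k) = k² + 53*k + (-177 + k)/(2*k) (y(k) = (k² + 53*k) + (k - 177)/(k + k) = (k² + 53*k) + (-177 + k)/((2*k)) = (k² + 53*k) + (-177 + k)*(1/(2*k)) = (k² + 53*k) + (-177 + k)/(2*k) = k² + 53*k + (-177 + k)/(2*k))
y(-215) - f = (½ + (-215)² + 53*(-215) - 177/2/(-215)) - 1*(-36634) = (½ + 46225 - 11395 - 177/2*(-1/215)) + 36634 = (½ + 46225 - 11395 + 177/430) + 36634 = 7488646/215 + 36634 = 15364956/215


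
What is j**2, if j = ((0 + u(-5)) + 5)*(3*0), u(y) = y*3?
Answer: 0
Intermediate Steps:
u(y) = 3*y
j = 0 (j = ((0 + 3*(-5)) + 5)*(3*0) = ((0 - 15) + 5)*0 = (-15 + 5)*0 = -10*0 = 0)
j**2 = 0**2 = 0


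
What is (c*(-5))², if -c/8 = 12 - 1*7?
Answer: 40000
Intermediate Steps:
c = -40 (c = -8*(12 - 1*7) = -8*(12 - 7) = -8*5 = -40)
(c*(-5))² = (-40*(-5))² = 200² = 40000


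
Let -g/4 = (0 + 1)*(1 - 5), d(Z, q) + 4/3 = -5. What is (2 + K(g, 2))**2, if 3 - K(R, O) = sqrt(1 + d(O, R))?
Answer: 59/3 - 40*I*sqrt(3)/3 ≈ 19.667 - 23.094*I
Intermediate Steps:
d(Z, q) = -19/3 (d(Z, q) = -4/3 - 5 = -19/3)
g = 16 (g = -4*(0 + 1)*(1 - 5) = -4*(-4) = 16)
K(R, O) = 3 - 4*I*sqrt(3)/3 (K(R, O) = 3 - sqrt(1 - 19/3) = 3 - sqrt(-16/3) = 3 - 4*I*sqrt(3)/3)
(2 + K(g, 2))**2 = (2 + (3 - 4*I*sqrt(3)/3))**2 = (5 - 4*I*sqrt(3)/3)**2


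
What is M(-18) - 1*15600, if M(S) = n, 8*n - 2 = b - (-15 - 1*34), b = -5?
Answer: -62377/4 ≈ -15594.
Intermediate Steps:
n = 23/4 (n = 1/4 + (-5 - (-15 - 1*34))/8 = 1/4 + (-5 - (-15 - 34))/8 = 1/4 + (-5 - 1*(-49))/8 = 1/4 + (-5 + 49)/8 = 1/4 + (1/8)*44 = 1/4 + 11/2 = 23/4 ≈ 5.7500)
M(S) = 23/4
M(-18) - 1*15600 = 23/4 - 1*15600 = 23/4 - 15600 = -62377/4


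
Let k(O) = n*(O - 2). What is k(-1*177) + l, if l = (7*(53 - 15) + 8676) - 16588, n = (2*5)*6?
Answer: -18386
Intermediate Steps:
n = 60 (n = 10*6 = 60)
k(O) = -120 + 60*O (k(O) = 60*(O - 2) = 60*(-2 + O) = -120 + 60*O)
l = -7646 (l = (7*38 + 8676) - 16588 = (266 + 8676) - 16588 = 8942 - 16588 = -7646)
k(-1*177) + l = (-120 + 60*(-1*177)) - 7646 = (-120 + 60*(-177)) - 7646 = (-120 - 10620) - 7646 = -10740 - 7646 = -18386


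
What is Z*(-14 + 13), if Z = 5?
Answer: -5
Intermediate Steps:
Z*(-14 + 13) = 5*(-14 + 13) = 5*(-1) = -5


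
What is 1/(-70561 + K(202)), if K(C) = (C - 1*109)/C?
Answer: -202/14253229 ≈ -1.4172e-5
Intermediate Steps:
K(C) = (-109 + C)/C (K(C) = (C - 109)/C = (-109 + C)/C)
1/(-70561 + K(202)) = 1/(-70561 + (-109 + 202)/202) = 1/(-70561 + (1/202)*93) = 1/(-70561 + 93/202) = 1/(-14253229/202) = -202/14253229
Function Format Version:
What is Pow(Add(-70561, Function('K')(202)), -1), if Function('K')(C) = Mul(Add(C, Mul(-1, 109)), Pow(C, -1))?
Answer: Rational(-202, 14253229) ≈ -1.4172e-5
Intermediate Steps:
Function('K')(C) = Mul(Pow(C, -1), Add(-109, C)) (Function('K')(C) = Mul(Add(C, -109), Pow(C, -1)) = Mul(Add(-109, C), Pow(C, -1)) = Mul(Pow(C, -1), Add(-109, C)))
Pow(Add(-70561, Function('K')(202)), -1) = Pow(Add(-70561, Mul(Pow(202, -1), Add(-109, 202))), -1) = Pow(Add(-70561, Mul(Rational(1, 202), 93)), -1) = Pow(Add(-70561, Rational(93, 202)), -1) = Pow(Rational(-14253229, 202), -1) = Rational(-202, 14253229)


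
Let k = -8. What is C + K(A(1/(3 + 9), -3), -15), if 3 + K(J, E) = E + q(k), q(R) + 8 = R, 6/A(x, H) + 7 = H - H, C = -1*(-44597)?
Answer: 44563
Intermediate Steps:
C = 44597
A(x, H) = -6/7 (A(x, H) = 6/(-7 + (H - H)) = 6/(-7 + 0) = 6/(-7) = 6*(-⅐) = -6/7)
q(R) = -8 + R
K(J, E) = -19 + E (K(J, E) = -3 + (E + (-8 - 8)) = -3 + (E - 16) = -3 + (-16 + E) = -19 + E)
C + K(A(1/(3 + 9), -3), -15) = 44597 + (-19 - 15) = 44597 - 34 = 44563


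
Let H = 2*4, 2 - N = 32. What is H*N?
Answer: -240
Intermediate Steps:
N = -30 (N = 2 - 1*32 = 2 - 32 = -30)
H = 8
H*N = 8*(-30) = -240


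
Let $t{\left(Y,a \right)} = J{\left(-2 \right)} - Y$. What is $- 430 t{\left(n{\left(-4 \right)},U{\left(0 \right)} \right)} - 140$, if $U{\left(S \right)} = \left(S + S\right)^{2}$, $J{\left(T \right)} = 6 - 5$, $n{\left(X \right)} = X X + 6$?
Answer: $8890$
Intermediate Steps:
$n{\left(X \right)} = 6 + X^{2}$ ($n{\left(X \right)} = X^{2} + 6 = 6 + X^{2}$)
$J{\left(T \right)} = 1$ ($J{\left(T \right)} = 6 - 5 = 1$)
$U{\left(S \right)} = 4 S^{2}$ ($U{\left(S \right)} = \left(2 S\right)^{2} = 4 S^{2}$)
$t{\left(Y,a \right)} = 1 - Y$
$- 430 t{\left(n{\left(-4 \right)},U{\left(0 \right)} \right)} - 140 = - 430 \left(1 - \left(6 + \left(-4\right)^{2}\right)\right) - 140 = - 430 \left(1 - \left(6 + 16\right)\right) - 140 = - 430 \left(1 - 22\right) - 140 = \left(-430\right) \left(-21\right) - 140 = 9030 - 140 = 8890$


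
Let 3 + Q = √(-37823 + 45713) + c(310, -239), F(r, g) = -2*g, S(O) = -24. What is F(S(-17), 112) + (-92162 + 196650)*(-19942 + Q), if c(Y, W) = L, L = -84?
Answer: -2092790376 + 104488*√7890 ≈ -2.0835e+9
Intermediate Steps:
c(Y, W) = -84
Q = -87 + √7890 (Q = -3 + (√(-37823 + 45713) - 84) = -3 + (√7890 - 84) = -3 + (-84 + √7890) = -87 + √7890 ≈ 1.8257)
F(S(-17), 112) + (-92162 + 196650)*(-19942 + Q) = -2*112 + (-92162 + 196650)*(-19942 + (-87 + √7890)) = -224 + 104488*(-20029 + √7890) = -224 + (-2092790152 + 104488*√7890) = -2092790376 + 104488*√7890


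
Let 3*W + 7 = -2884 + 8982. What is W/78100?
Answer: 6091/234300 ≈ 0.025997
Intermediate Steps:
W = 6091/3 (W = -7/3 + (-2884 + 8982)/3 = -7/3 + (⅓)*6098 = -7/3 + 6098/3 = 6091/3 ≈ 2030.3)
W/78100 = (6091/3)/78100 = (6091/3)*(1/78100) = 6091/234300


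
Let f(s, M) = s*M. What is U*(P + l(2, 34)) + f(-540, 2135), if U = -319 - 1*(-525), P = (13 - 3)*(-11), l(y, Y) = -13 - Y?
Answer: -1185242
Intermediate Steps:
f(s, M) = M*s
P = -110 (P = 10*(-11) = -110)
U = 206 (U = -319 + 525 = 206)
U*(P + l(2, 34)) + f(-540, 2135) = 206*(-110 + (-13 - 1*34)) + 2135*(-540) = 206*(-110 + (-13 - 34)) - 1152900 = 206*(-110 - 47) - 1152900 = 206*(-157) - 1152900 = -32342 - 1152900 = -1185242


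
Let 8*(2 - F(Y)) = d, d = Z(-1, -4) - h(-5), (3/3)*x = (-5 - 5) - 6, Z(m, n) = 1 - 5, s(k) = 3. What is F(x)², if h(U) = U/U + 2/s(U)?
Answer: 4225/576 ≈ 7.3351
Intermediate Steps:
Z(m, n) = -4
h(U) = 5/3 (h(U) = U/U + 2/3 = 1 + 2*(⅓) = 1 + ⅔ = 5/3)
x = -16 (x = (-5 - 5) - 6 = -10 - 6 = -16)
d = -17/3 (d = -4 - 1*5/3 = -4 - 5/3 = -17/3 ≈ -5.6667)
F(Y) = 65/24 (F(Y) = 2 - ⅛*(-17/3) = 2 + 17/24 = 65/24)
F(x)² = (65/24)² = 4225/576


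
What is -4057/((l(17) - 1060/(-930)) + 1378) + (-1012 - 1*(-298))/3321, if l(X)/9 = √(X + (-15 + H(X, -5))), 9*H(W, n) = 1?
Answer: -57485534641618/18209207523447 + 105266979*√19/16449148621 ≈ -3.1291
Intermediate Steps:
H(W, n) = ⅑ (H(W, n) = (⅑)*1 = ⅑)
l(X) = 9*√(-134/9 + X) (l(X) = 9*√(X + (-15 + ⅑)) = 9*√(X - 134/9) = 9*√(-134/9 + X))
-4057/((l(17) - 1060/(-930)) + 1378) + (-1012 - 1*(-298))/3321 = -4057/((3*√(-134 + 9*17) - 1060/(-930)) + 1378) + (-1012 - 1*(-298))/3321 = -4057/((3*√(-134 + 153) - 1060*(-1/930)) + 1378) + (-1012 + 298)*(1/3321) = -4057/((3*√19 + 106/93) + 1378) - 714*1/3321 = -4057/((106/93 + 3*√19) + 1378) - 238/1107 = -4057/(128260/93 + 3*√19) - 238/1107 = -238/1107 - 4057/(128260/93 + 3*√19)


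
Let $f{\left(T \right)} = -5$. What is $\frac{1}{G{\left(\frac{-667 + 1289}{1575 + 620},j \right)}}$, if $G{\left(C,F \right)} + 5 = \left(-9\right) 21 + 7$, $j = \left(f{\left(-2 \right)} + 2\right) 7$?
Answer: $- \frac{1}{187} \approx -0.0053476$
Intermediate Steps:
$j = -21$ ($j = \left(-5 + 2\right) 7 = \left(-3\right) 7 = -21$)
$G{\left(C,F \right)} = -187$ ($G{\left(C,F \right)} = -5 + \left(\left(-9\right) 21 + 7\right) = -5 + \left(-189 + 7\right) = -5 - 182 = -187$)
$\frac{1}{G{\left(\frac{-667 + 1289}{1575 + 620},j \right)}} = \frac{1}{-187} = - \frac{1}{187}$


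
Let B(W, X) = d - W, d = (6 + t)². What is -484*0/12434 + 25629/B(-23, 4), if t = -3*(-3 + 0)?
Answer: 25629/248 ≈ 103.34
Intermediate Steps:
t = 9 (t = -3*(-3) = 9)
d = 225 (d = (6 + 9)² = 15² = 225)
B(W, X) = 225 - W
-484*0/12434 + 25629/B(-23, 4) = -484*0/12434 + 25629/(225 - 1*(-23)) = 0*(1/12434) + 25629/(225 + 23) = 0 + 25629/248 = 25629/248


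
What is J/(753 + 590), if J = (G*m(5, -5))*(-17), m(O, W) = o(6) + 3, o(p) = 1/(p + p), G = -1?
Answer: 37/948 ≈ 0.039030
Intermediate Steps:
o(p) = 1/(2*p)
m(O, W) = 37/12 (m(O, W) = (½)/6 + 3 = (½)*(⅙) + 3 = 1/12 + 3 = 37/12)
J = 629/12 (J = -1*37/12*(-17) = -37/12*(-17) = 629/12 ≈ 52.417)
J/(753 + 590) = 629/(12*(753 + 590)) = (629/12)/1343 = (629/12)*(1/1343) = 37/948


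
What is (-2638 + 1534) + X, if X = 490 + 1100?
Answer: 486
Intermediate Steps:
X = 1590
(-2638 + 1534) + X = (-2638 + 1534) + 1590 = -1104 + 1590 = 486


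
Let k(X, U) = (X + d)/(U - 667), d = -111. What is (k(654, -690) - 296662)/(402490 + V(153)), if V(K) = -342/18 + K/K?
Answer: -402570877/546154504 ≈ -0.73710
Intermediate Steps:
V(K) = -18 (V(K) = -342*1/18 + 1 = -19 + 1 = -18)
k(X, U) = (-111 + X)/(-667 + U) (k(X, U) = (X - 111)/(U - 667) = (-111 + X)/(-667 + U))
(k(654, -690) - 296662)/(402490 + V(153)) = ((-111 + 654)/(-667 - 690) - 296662)/(402490 - 18) = (543/(-1357) - 296662)/402472 = (-1/1357*543 - 296662)*(1/402472) = (-543/1357 - 296662)*(1/402472) = -402570877/1357*1/402472 = -402570877/546154504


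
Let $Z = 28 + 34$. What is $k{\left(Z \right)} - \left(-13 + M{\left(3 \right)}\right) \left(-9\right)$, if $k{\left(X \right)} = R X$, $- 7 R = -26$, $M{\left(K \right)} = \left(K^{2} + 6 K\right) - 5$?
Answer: $\frac{2179}{7} \approx 311.29$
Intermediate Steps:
$M{\left(K \right)} = -5 + K^{2} + 6 K$
$R = \frac{26}{7}$ ($R = \left(- \frac{1}{7}\right) \left(-26\right) = \frac{26}{7} \approx 3.7143$)
$Z = 62$
$k{\left(X \right)} = \frac{26 X}{7}$
$k{\left(Z \right)} - \left(-13 + M{\left(3 \right)}\right) \left(-9\right) = \frac{26}{7} \cdot 62 - \left(-13 + \left(-5 + 3^{2} + 6 \cdot 3\right)\right) \left(-9\right) = \frac{1612}{7} - \left(-13 + \left(-5 + 9 + 18\right)\right) \left(-9\right) = \frac{1612}{7} - \left(-13 + 22\right) \left(-9\right) = \frac{1612}{7} - 9 \left(-9\right) = \frac{1612}{7} - -81 = \frac{1612}{7} + 81 = \frac{2179}{7}$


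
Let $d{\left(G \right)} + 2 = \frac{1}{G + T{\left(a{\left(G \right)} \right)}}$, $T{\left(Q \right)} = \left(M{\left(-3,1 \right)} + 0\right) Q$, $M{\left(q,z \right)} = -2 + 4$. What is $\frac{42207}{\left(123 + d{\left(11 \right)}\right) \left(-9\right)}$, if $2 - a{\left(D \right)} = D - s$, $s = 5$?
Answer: $- \frac{14069}{364} \approx -38.651$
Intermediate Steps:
$M{\left(q,z \right)} = 2$
$a{\left(D \right)} = 7 - D$ ($a{\left(D \right)} = 2 - \left(D - 5\right) = 2 - \left(-5 + D\right) = 7 - D$)
$T{\left(Q \right)} = 2 Q$ ($T{\left(Q \right)} = \left(2 + 0\right) Q = 2 Q$)
$d{\left(G \right)} = -2 + \frac{1}{14 - G}$ ($d{\left(G \right)} = -2 + \frac{1}{G + 2 \left(7 - G\right)} = -2 + \frac{1}{G - \left(-14 + 2 G\right)} = -2 + \frac{1}{14 - G}$)
$\frac{42207}{\left(123 + d{\left(11 \right)}\right) \left(-9\right)} = \frac{42207}{\left(123 + \frac{-27 + 2 \cdot 11}{14 - 11}\right) \left(-9\right)} = \frac{42207}{\left(123 + \frac{-27 + 22}{14 - 11}\right) \left(-9\right)} = \frac{42207}{\left(123 + \frac{1}{3} \left(-5\right)\right) \left(-9\right)} = \frac{42207}{\left(123 - \frac{5}{3}\right) \left(-9\right)} = \frac{42207}{\frac{364}{3} \left(-9\right)} = \frac{42207}{-1092} = 42207 \left(- \frac{1}{1092}\right) = - \frac{14069}{364}$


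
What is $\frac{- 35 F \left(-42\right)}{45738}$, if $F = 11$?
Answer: $\frac{35}{99} \approx 0.35354$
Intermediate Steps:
$\frac{- 35 F \left(-42\right)}{45738} = \frac{\left(-35\right) 11 \left(-42\right)}{45738} = \left(-385\right) \left(-42\right) \frac{1}{45738} = 16170 \cdot \frac{1}{45738} = \frac{35}{99}$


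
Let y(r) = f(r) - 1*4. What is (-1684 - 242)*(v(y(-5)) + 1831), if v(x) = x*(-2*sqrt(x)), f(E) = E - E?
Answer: -3526506 - 30816*I ≈ -3.5265e+6 - 30816.0*I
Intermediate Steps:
f(E) = 0
y(r) = -4 (y(r) = 0 - 1*4 = 0 - 4 = -4)
v(x) = -2*x**(3/2)
(-1684 - 242)*(v(y(-5)) + 1831) = (-1684 - 242)*(-(-16)*I + 1831) = -1926*(-(-16)*I + 1831) = -1926*(16*I + 1831) = -1926*(1831 + 16*I) = -3526506 - 30816*I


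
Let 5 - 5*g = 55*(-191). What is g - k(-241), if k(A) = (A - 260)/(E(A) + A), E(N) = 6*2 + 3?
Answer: 474551/226 ≈ 2099.8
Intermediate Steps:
g = 2102 (g = 1 - 11*(-191) = 1 - 1/5*(-10505) = 1 + 2101 = 2102)
E(N) = 15 (E(N) = 12 + 3 = 15)
k(A) = (-260 + A)/(15 + A) (k(A) = (A - 260)/(15 + A) = (-260 + A)/(15 + A))
g - k(-241) = 2102 - (-260 - 241)/(15 - 241) = 2102 - (-501)/(-226) = 2102 - (-1)*(-501)/226 = 2102 - 1*501/226 = 2102 - 501/226 = 474551/226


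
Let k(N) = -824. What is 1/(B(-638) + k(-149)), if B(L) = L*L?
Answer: 1/406220 ≈ 2.4617e-6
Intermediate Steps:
B(L) = L²
1/(B(-638) + k(-149)) = 1/((-638)² - 824) = 1/(407044 - 824) = 1/406220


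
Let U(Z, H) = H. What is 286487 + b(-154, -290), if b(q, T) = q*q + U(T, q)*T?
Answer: 354863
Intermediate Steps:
b(q, T) = q**2 + T*q (b(q, T) = q*q + q*T = q**2 + T*q)
286487 + b(-154, -290) = 286487 - 154*(-290 - 154) = 286487 - 154*(-444) = 286487 + 68376 = 354863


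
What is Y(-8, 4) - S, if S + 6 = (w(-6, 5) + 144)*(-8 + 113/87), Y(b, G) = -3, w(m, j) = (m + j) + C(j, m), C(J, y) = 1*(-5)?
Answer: 26905/29 ≈ 927.76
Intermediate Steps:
C(J, y) = -5
w(m, j) = -5 + j + m (w(m, j) = (m + j) - 5 = (j + m) - 5 = -5 + j + m)
S = -26992/29 (S = -6 + ((-5 + 5 - 6) + 144)*(-8 + 113/87) = -6 + (-6 + 144)*(-8 + 113*(1/87)) = -6 + 138*(-8 + 113/87) = -6 + 138*(-583/87) = -6 - 26818/29 = -26992/29 ≈ -930.76)
Y(-8, 4) - S = -3 - 1*(-26992/29) = -3 + 26992/29 = 26905/29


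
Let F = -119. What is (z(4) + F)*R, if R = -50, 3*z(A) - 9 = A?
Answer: 17200/3 ≈ 5733.3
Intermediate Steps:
z(A) = 3 + A/3
(z(4) + F)*R = ((3 + (⅓)*4) - 119)*(-50) = ((3 + 4/3) - 119)*(-50) = (13/3 - 119)*(-50) = -344/3*(-50) = 17200/3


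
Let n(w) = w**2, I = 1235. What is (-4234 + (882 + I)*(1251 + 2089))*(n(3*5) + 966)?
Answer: 8416256286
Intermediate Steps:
(-4234 + (882 + I)*(1251 + 2089))*(n(3*5) + 966) = (-4234 + (882 + 1235)*(1251 + 2089))*((3*5)**2 + 966) = (-4234 + 2117*3340)*(15**2 + 966) = (-4234 + 7070780)*(225 + 966) = 7066546*1191 = 8416256286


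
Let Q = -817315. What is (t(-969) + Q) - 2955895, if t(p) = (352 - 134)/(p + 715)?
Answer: -479197779/127 ≈ -3.7732e+6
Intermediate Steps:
t(p) = 218/(715 + p)
(t(-969) + Q) - 2955895 = (218/(715 - 969) - 817315) - 2955895 = (218/(-254) - 817315) - 2955895 = (218*(-1/254) - 817315) - 2955895 = (-109/127 - 817315) - 2955895 = -103799114/127 - 2955895 = -479197779/127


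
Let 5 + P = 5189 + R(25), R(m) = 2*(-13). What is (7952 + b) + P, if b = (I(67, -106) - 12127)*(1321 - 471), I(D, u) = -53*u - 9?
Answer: -5527190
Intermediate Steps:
R(m) = -26
I(D, u) = -9 - 53*u
P = 5158 (P = -5 + (5189 - 26) = -5 + 5163 = 5158)
b = -5540300 (b = ((-9 - 53*(-106)) - 12127)*(1321 - 471) = ((-9 + 5618) - 12127)*850 = (5609 - 12127)*850 = -6518*850 = -5540300)
(7952 + b) + P = (7952 - 5540300) + 5158 = -5532348 + 5158 = -5527190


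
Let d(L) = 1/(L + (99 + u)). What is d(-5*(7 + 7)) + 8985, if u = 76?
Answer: 943426/105 ≈ 8985.0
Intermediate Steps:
d(L) = 1/(175 + L) (d(L) = 1/(L + (99 + 76)) = 1/(L + 175) = 1/(175 + L))
d(-5*(7 + 7)) + 8985 = 1/(175 - 5*(7 + 7)) + 8985 = 1/(175 - 5*14) + 8985 = 1/(175 - 70) + 8985 = 1/105 + 8985 = 943426/105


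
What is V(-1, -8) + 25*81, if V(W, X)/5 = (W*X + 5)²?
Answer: 2870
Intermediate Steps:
V(W, X) = 5*(5 + W*X)² (V(W, X) = 5*(W*X + 5)² = 5*(5 + W*X)²)
V(-1, -8) + 25*81 = 5*(5 - 1*(-8))² + 25*81 = 5*(5 + 8)² + 2025 = 5*13² + 2025 = 5*169 + 2025 = 845 + 2025 = 2870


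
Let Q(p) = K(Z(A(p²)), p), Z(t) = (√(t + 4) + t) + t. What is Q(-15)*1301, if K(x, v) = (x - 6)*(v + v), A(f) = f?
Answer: -17329320 - 39030*√229 ≈ -1.7920e+7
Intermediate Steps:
Z(t) = √(4 + t) + 2*t (Z(t) = (√(4 + t) + t) + t = (t + √(4 + t)) + t = √(4 + t) + 2*t)
K(x, v) = 2*v*(-6 + x) (K(x, v) = (-6 + x)*(2*v) = 2*v*(-6 + x))
Q(p) = 2*p*(-6 + √(4 + p²) + 2*p²) (Q(p) = 2*p*(-6 + (√(4 + p²) + 2*p²)) = 2*p*(-6 + √(4 + p²) + 2*p²))
Q(-15)*1301 = (2*(-15)*(-6 + √(4 + (-15)²) + 2*(-15)²))*1301 = (2*(-15)*(-6 + √(4 + 225) + 2*225))*1301 = (2*(-15)*(-6 + √229 + 450))*1301 = (2*(-15)*(444 + √229))*1301 = (-13320 - 30*√229)*1301 = -17329320 - 39030*√229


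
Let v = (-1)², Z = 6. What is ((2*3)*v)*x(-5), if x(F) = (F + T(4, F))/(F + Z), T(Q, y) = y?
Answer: -60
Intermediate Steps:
x(F) = 2*F/(6 + F) (x(F) = (F + F)/(F + 6) = (2*F)/(6 + F) = 2*F/(6 + F))
v = 1
((2*3)*v)*x(-5) = ((2*3)*1)*(2*(-5)/(6 - 5)) = (6*1)*(2*(-5)/1) = 6*(2*(-5)*1) = 6*(-10) = -60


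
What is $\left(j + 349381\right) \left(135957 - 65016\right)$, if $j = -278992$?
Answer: $4993466049$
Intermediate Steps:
$\left(j + 349381\right) \left(135957 - 65016\right) = \left(-278992 + 349381\right) \left(135957 - 65016\right) = 70389 \cdot 70941 = 4993466049$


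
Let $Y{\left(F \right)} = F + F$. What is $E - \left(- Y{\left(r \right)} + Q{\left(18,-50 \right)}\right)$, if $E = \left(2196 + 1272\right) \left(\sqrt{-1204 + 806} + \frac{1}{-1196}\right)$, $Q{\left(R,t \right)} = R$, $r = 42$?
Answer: $\frac{18867}{299} + 3468 i \sqrt{398} \approx 63.1 + 69186.0 i$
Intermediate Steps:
$Y{\left(F \right)} = 2 F$
$E = - \frac{867}{299} + 3468 i \sqrt{398}$ ($E = 3468 \left(\sqrt{-398} - \frac{1}{1196}\right) = 3468 \left(i \sqrt{398} - \frac{1}{1196}\right) = 3468 \left(- \frac{1}{1196} + i \sqrt{398}\right) = - \frac{867}{299} + 3468 i \sqrt{398} \approx -2.8997 + 69186.0 i$)
$E - \left(- Y{\left(r \right)} + Q{\left(18,-50 \right)}\right) = \left(- \frac{867}{299} + 3468 i \sqrt{398}\right) + \left(2 \cdot 42 - 18\right) = \left(- \frac{867}{299} + 3468 i \sqrt{398}\right) + \left(84 - 18\right) = \left(- \frac{867}{299} + 3468 i \sqrt{398}\right) + 66 = \frac{18867}{299} + 3468 i \sqrt{398}$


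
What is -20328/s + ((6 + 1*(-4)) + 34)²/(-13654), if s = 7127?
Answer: -143397552/48656029 ≈ -2.9472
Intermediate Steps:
-20328/s + ((6 + 1*(-4)) + 34)²/(-13654) = -20328/7127 + ((6 + 1*(-4)) + 34)²/(-13654) = -20328*1/7127 + ((6 - 4) + 34)²*(-1/13654) = -20328/7127 + (2 + 34)²*(-1/13654) = -20328/7127 + 36²*(-1/13654) = -20328/7127 + 1296*(-1/13654) = -20328/7127 - 648/6827 = -143397552/48656029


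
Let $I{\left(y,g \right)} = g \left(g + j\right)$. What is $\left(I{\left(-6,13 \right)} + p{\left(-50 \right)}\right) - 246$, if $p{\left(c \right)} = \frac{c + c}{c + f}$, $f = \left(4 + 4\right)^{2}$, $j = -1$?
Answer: $- \frac{680}{7} \approx -97.143$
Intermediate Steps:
$f = 64$ ($f = 8^{2} = 64$)
$I{\left(y,g \right)} = g \left(-1 + g\right)$ ($I{\left(y,g \right)} = g \left(g - 1\right) = g \left(-1 + g\right)$)
$p{\left(c \right)} = \frac{2 c}{64 + c}$ ($p{\left(c \right)} = \frac{c + c}{c + 64} = \frac{2 c}{64 + c}$)
$\left(I{\left(-6,13 \right)} + p{\left(-50 \right)}\right) - 246 = \left(13 \left(-1 + 13\right) + 2 \left(-50\right) \frac{1}{64 - 50}\right) - 246 = \left(13 \cdot 12 + 2 \left(-50\right) \frac{1}{14}\right) - 246 = \left(156 + 2 \left(-50\right) \frac{1}{14}\right) - 246 = \left(156 - \frac{50}{7}\right) - 246 = \frac{1042}{7} - 246 = - \frac{680}{7}$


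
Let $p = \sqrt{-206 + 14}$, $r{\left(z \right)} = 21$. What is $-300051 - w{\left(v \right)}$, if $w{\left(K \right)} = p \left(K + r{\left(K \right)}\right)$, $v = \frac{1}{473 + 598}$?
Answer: $-300051 - \frac{179936 i \sqrt{3}}{1071} \approx -3.0005 \cdot 10^{5} - 291.0 i$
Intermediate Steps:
$p = 8 i \sqrt{3}$ ($p = \sqrt{-192} = 8 i \sqrt{3} \approx 13.856 i$)
$v = \frac{1}{1071} \approx 0.00093371$
$w{\left(K \right)} = 8 i \sqrt{3} \left(21 + K\right)$ ($w{\left(K \right)} = 8 i \sqrt{3} \left(K + 21\right) = 8 i \sqrt{3} \left(21 + K\right)$)
$-300051 - w{\left(v \right)} = -300051 - 8 i \sqrt{3} \left(21 + \frac{1}{1071}\right) = -300051 - 8 i \sqrt{3} \cdot \frac{22492}{1071} = -300051 - \frac{179936 i \sqrt{3}}{1071}$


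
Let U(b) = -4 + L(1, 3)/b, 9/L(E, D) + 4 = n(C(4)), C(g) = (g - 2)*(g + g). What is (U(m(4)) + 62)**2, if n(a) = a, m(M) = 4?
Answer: 866761/256 ≈ 3385.8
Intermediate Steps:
C(g) = 2*g*(-2 + g) (C(g) = (-2 + g)*(2*g) = 2*g*(-2 + g))
L(E, D) = 3/4 (L(E, D) = 9/(-4 + 2*4*(-2 + 4)) = 9/(-4 + 2*4*2) = 9/(-4 + 16) = 9/12 = 9*(1/12) = 3/4)
U(b) = -4 + 3/(4*b)
(U(m(4)) + 62)**2 = ((-4 + (3/4)/4) + 62)**2 = ((-4 + (3/4)*(1/4)) + 62)**2 = ((-4 + 3/16) + 62)**2 = (-61/16 + 62)**2 = (931/16)**2 = 866761/256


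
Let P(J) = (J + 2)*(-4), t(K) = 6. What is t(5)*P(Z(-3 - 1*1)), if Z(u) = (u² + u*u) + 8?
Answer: -1008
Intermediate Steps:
Z(u) = 8 + 2*u² (Z(u) = (u² + u²) + 8 = 2*u² + 8 = 8 + 2*u²)
P(J) = -8 - 4*J (P(J) = (2 + J)*(-4) = -8 - 4*J)
t(5)*P(Z(-3 - 1*1)) = 6*(-8 - 4*(8 + 2*(-3 - 1*1)²)) = 6*(-8 - 4*(8 + 2*(-3 - 1)²)) = 6*(-8 - 4*(8 + 2*(-4)²)) = 6*(-8 - 4*(8 + 2*16)) = 6*(-8 - 4*(8 + 32)) = 6*(-8 - 4*40) = 6*(-8 - 160) = 6*(-168) = -1008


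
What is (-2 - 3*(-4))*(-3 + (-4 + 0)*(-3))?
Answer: 90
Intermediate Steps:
(-2 - 3*(-4))*(-3 + (-4 + 0)*(-3)) = (-2 + 12)*(-3 - 4*(-3)) = 10*(-3 + 12) = 10*9 = 90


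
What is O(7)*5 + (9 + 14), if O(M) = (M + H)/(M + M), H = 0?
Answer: 51/2 ≈ 25.500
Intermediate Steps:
O(M) = ½ (O(M) = (M + 0)/(M + M) = M/((2*M)) = M*(1/(2*M)) = ½)
O(7)*5 + (9 + 14) = (½)*5 + (9 + 14) = 5/2 + 23 = 51/2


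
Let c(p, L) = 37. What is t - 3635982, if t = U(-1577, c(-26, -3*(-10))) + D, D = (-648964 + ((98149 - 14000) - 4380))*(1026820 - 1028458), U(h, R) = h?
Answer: 928703851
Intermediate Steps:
D = 932341410 (D = (-648964 + (84149 - 4380))*(-1638) = (-648964 + 79769)*(-1638) = -569195*(-1638) = 932341410)
t = 932339833 (t = -1577 + 932341410 = 932339833)
t - 3635982 = 932339833 - 3635982 = 928703851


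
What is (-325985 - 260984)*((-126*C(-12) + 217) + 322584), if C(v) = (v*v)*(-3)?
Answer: -221424076777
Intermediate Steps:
C(v) = -3*v² (C(v) = v²*(-3) = -3*v²)
(-325985 - 260984)*((-126*C(-12) + 217) + 322584) = (-325985 - 260984)*((-(-378)*(-12)² + 217) + 322584) = -586969*((-(-378)*144 + 217) + 322584) = -586969*((-126*(-432) + 217) + 322584) = -586969*((54432 + 217) + 322584) = -586969*(54649 + 322584) = -586969*377233 = -221424076777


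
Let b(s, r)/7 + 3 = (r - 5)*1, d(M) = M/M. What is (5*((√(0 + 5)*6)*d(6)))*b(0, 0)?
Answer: -1680*√5 ≈ -3756.6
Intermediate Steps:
d(M) = 1
b(s, r) = -56 + 7*r (b(s, r) = -21 + 7*((r - 5)*1) = -21 + 7*((-5 + r)*1) = -21 + 7*(-5 + r) = -21 + (-35 + 7*r) = -56 + 7*r)
(5*((√(0 + 5)*6)*d(6)))*b(0, 0) = (5*((√(0 + 5)*6)*1))*(-56 + 7*0) = (5*((√5*6)*1))*(-56 + 0) = (5*((6*√5)*1))*(-56) = (5*(6*√5))*(-56) = (30*√5)*(-56) = -1680*√5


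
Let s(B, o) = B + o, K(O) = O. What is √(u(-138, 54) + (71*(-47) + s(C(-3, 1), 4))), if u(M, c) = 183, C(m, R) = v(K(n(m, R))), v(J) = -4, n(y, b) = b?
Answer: I*√3154 ≈ 56.16*I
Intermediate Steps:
C(m, R) = -4
√(u(-138, 54) + (71*(-47) + s(C(-3, 1), 4))) = √(183 + (71*(-47) + (-4 + 4))) = √(183 + (-3337 + 0)) = √(183 - 3337) = √(-3154) = I*√3154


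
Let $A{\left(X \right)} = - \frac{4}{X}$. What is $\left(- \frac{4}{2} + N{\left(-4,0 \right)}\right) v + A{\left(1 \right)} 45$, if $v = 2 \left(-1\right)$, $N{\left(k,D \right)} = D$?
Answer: $-176$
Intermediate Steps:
$v = -2$
$\left(- \frac{4}{2} + N{\left(-4,0 \right)}\right) v + A{\left(1 \right)} 45 = \left(- \frac{4}{2} + 0\right) \left(-2\right) + - \frac{4}{1} \cdot 45 = \left(\left(-4\right) \frac{1}{2} + 0\right) \left(-2\right) + \left(-4\right) 1 \cdot 45 = \left(-2 + 0\right) \left(-2\right) - 180 = \left(-2\right) \left(-2\right) - 180 = 4 - 180 = -176$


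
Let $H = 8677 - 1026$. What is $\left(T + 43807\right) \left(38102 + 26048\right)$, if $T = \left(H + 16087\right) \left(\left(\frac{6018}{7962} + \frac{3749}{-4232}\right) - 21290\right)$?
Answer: $- \frac{1978837847734593975}{61042} \approx -3.2418 \cdot 10^{13}$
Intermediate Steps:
$H = 7651$
$T = - \frac{61699435358561}{122084}$ ($T = \left(7651 + 16087\right) \left(\left(\frac{6018}{7962} + \frac{3749}{-4232}\right) - 21290\right) = 23738 \left(\left(6018 \cdot \frac{1}{7962} + 3749 \left(- \frac{1}{4232}\right)\right) - 21290\right) = 23738 \left(\left(\frac{1003}{1327} - \frac{163}{184}\right) - 21290\right) = 23738 \left(- \frac{31749}{244168} - 21290\right) = 23738 \left(- \frac{5198368469}{244168}\right) = - \frac{61699435358561}{122084} \approx -5.0538 \cdot 10^{8}$)
$\left(T + 43807\right) \left(38102 + 26048\right) = \left(- \frac{61699435358561}{122084} + 43807\right) \left(38102 + 26048\right) = \left(- \frac{61694087224773}{122084}\right) 64150 = - \frac{1978837847734593975}{61042}$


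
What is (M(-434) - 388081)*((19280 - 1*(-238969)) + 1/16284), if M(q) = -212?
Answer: -544299642308027/5428 ≈ -1.0028e+11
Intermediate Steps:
(M(-434) - 388081)*((19280 - 1*(-238969)) + 1/16284) = (-212 - 388081)*((19280 - 1*(-238969)) + 1/16284) = -388293*((19280 + 238969) + 1/16284) = -388293*(258249 + 1/16284) = -388293*4205326717/16284 = -544299642308027/5428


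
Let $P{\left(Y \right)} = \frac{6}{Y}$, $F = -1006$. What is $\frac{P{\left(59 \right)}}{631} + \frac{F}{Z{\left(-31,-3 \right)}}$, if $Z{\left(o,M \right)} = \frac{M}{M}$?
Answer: $- \frac{37452368}{37229} \approx -1006.0$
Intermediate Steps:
$Z{\left(o,M \right)} = 1$
$\frac{P{\left(59 \right)}}{631} + \frac{F}{Z{\left(-31,-3 \right)}} = \frac{6 \cdot \frac{1}{59}}{631} - \frac{1006}{1} = 6 \cdot \frac{1}{59} \cdot \frac{1}{631} - 1006 = \frac{6}{59} \cdot \frac{1}{631} - 1006 = \frac{6}{37229} - 1006 = - \frac{37452368}{37229}$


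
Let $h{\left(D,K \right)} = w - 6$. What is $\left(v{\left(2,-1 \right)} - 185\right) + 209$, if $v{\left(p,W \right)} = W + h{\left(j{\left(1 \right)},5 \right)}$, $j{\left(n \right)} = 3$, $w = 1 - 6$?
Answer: $12$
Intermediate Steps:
$w = -5$ ($w = 1 - 6 = -5$)
$h{\left(D,K \right)} = -11$ ($h{\left(D,K \right)} = -5 - 6 = -11$)
$v{\left(p,W \right)} = -11 + W$ ($v{\left(p,W \right)} = W - 11 = -11 + W$)
$\left(v{\left(2,-1 \right)} - 185\right) + 209 = \left(\left(-11 - 1\right) - 185\right) + 209 = \left(-12 - 185\right) + 209 = -197 + 209 = 12$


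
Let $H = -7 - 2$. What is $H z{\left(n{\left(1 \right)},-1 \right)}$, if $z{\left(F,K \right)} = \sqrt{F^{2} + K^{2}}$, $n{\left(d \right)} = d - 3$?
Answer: $- 9 \sqrt{5} \approx -20.125$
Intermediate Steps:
$n{\left(d \right)} = -3 + d$
$H = -9$
$H z{\left(n{\left(1 \right)},-1 \right)} = - 9 \sqrt{\left(-3 + 1\right)^{2} + \left(-1\right)^{2}} = - 9 \sqrt{\left(-2\right)^{2} + 1} = - 9 \sqrt{4 + 1} = - 9 \sqrt{5}$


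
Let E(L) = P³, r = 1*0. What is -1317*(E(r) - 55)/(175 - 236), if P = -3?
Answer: -107994/61 ≈ -1770.4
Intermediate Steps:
r = 0
E(L) = -27 (E(L) = (-3)³ = -27)
-1317*(E(r) - 55)/(175 - 236) = -1317*(-27 - 55)/(175 - 236) = -(-107994)/(-61) = -(-107994)*(-1)/61 = -1317*82/61 = -107994/61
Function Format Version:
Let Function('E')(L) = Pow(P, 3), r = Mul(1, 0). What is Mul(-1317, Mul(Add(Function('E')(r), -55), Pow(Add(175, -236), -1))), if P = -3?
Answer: Rational(-107994, 61) ≈ -1770.4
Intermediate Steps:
r = 0
Function('E')(L) = -27 (Function('E')(L) = Pow(-3, 3) = -27)
Mul(-1317, Mul(Add(Function('E')(r), -55), Pow(Add(175, -236), -1))) = Mul(-1317, Mul(Add(-27, -55), Pow(Add(175, -236), -1))) = Mul(-1317, Mul(-82, Pow(-61, -1))) = Mul(-1317, Mul(-82, Rational(-1, 61))) = Mul(-1317, Rational(82, 61)) = Rational(-107994, 61)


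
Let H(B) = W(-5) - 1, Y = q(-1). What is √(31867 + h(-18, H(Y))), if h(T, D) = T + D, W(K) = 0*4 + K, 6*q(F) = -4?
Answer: √31843 ≈ 178.45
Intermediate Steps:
q(F) = -⅔ (q(F) = (⅙)*(-4) = -⅔)
W(K) = K (W(K) = 0 + K = K)
Y = -⅔ ≈ -0.66667
H(B) = -6 (H(B) = -5 - 1 = -6)
h(T, D) = D + T
√(31867 + h(-18, H(Y))) = √(31867 + (-6 - 18)) = √(31867 - 24) = √31843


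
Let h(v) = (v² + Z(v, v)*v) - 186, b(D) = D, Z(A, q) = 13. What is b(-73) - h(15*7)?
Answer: -12277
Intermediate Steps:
h(v) = -186 + v² + 13*v (h(v) = (v² + 13*v) - 186 = -186 + v² + 13*v)
b(-73) - h(15*7) = -73 - (-186 + (15*7)² + 13*(15*7)) = -73 - (-186 + 105² + 13*105) = -73 - (-186 + 11025 + 1365) = -73 - 1*12204 = -73 - 12204 = -12277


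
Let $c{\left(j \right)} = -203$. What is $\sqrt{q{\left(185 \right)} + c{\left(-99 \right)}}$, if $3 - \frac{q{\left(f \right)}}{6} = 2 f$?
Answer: $i \sqrt{2405} \approx 49.041 i$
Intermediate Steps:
$q{\left(f \right)} = 18 - 12 f$ ($q{\left(f \right)} = 18 - 6 \cdot 2 f = 18 - 12 f$)
$\sqrt{q{\left(185 \right)} + c{\left(-99 \right)}} = \sqrt{\left(18 - 2220\right) - 203} = \sqrt{-2202 - 203} = \sqrt{-2405} = i \sqrt{2405}$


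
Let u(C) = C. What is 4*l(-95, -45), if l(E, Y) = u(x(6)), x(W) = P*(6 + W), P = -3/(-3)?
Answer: 48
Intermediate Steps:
P = 1 (P = -3*(-⅓) = 1)
x(W) = 6 + W (x(W) = 1*(6 + W) = 6 + W)
l(E, Y) = 12 (l(E, Y) = 6 + 6 = 12)
4*l(-95, -45) = 4*12 = 48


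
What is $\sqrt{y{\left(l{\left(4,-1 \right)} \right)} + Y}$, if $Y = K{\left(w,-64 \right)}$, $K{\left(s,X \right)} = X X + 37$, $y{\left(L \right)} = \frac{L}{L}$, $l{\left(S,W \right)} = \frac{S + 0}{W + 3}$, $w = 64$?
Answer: $\sqrt{4134} \approx 64.296$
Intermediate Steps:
$l{\left(S,W \right)} = \frac{S}{3 + W}$
$y{\left(L \right)} = 1$
$K{\left(s,X \right)} = 37 + X^{2}$ ($K{\left(s,X \right)} = X^{2} + 37 = 37 + X^{2}$)
$Y = 4133$ ($Y = 37 + \left(-64\right)^{2} = 37 + 4096 = 4133$)
$\sqrt{y{\left(l{\left(4,-1 \right)} \right)} + Y} = \sqrt{1 + 4133} = \sqrt{4134}$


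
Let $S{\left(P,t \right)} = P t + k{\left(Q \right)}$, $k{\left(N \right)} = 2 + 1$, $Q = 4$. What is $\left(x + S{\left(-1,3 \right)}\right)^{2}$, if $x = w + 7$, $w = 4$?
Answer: $121$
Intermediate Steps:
$k{\left(N \right)} = 3$
$S{\left(P,t \right)} = 3 + P t$ ($S{\left(P,t \right)} = P t + 3 = 3 + P t$)
$x = 11$ ($x = 4 + 7 = 11$)
$\left(x + S{\left(-1,3 \right)}\right)^{2} = \left(11 + \left(3 - 3\right)\right)^{2} = \left(11 + 0\right)^{2} = 11^{2} = 121$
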